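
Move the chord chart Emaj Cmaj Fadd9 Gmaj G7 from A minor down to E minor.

Bmaj Gmaj Cadd9 Dmaj D7

A minor down to E minor is a perfect fourth; each chord root moves by that interval while the quality stays the same.
Emaj: root E down a perfect fourth → B, giving Bmaj.
Cmaj: root C down a perfect fourth → G, giving Gmaj.
Fadd9: root F down a perfect fourth → C, giving Cadd9.
Gmaj: root G down a perfect fourth → D, giving Dmaj.
G7: root G down a perfect fourth → D, giving D7.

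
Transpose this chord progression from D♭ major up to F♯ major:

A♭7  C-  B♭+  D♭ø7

C#7 E#- D#+ F#ø7

D♭ major up to F♯ major is an augmented third; each chord root moves by that interval while the quality stays the same.
A♭7: root A♭ up an augmented third → C#, giving C#7.
C-: root C up an augmented third → E#, giving E#-.
B♭+: root B♭ up an augmented third → D#, giving D#+.
D♭ø7: root D♭ up an augmented third → F#, giving F#ø7.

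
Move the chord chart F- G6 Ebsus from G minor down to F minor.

Eb- F6 Dbsus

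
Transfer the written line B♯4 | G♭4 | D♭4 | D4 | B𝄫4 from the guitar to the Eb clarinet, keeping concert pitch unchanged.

First find concert pitch: the guitar sounds a perfect octave below written, so B♯4 G♭4 D♭4 D4 B𝄫4 sounds B#3 Gb3 Db3 D3 Bbb3.
Then write for Eb clarinet: it sounds a minor third above written, so the part must be a minor third below concert.
B#3 → G##3
Gb3 → Eb3
Db3 → Bb2
D3 → B2
Bbb3 → Gb3

G##3 Eb3 Bb2 B2 Gb3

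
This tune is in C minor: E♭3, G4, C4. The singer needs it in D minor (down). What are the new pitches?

F2 A3 D3

C minor to D minor down is a minor seventh, so every note moves down by that interval.
Eb3 to F2
G4 to A3
C4 to D3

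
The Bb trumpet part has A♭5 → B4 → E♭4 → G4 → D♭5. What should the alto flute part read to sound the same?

Cb6 D5 Gb4 Bb4 Fb5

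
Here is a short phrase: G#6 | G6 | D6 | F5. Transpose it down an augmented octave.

G5 Gb5 Db5 Fb4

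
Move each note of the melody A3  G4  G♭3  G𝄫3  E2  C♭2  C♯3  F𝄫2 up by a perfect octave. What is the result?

A3 up a perfect octave is A4.
G4: an octave up reaches G, and 12 semitones makes it G5.
Gb3: an octave up reaches G, and 12 semitones makes it Gb4.
Gbb3: an octave up reaches G, and 12 semitones makes it Gbb4.
E2: an octave up reaches E, and 12 semitones makes it E3.
A perfect octave up from Cb2 gives Cb3.
C#3: an octave up reaches C, and 12 semitones makes it C#4.
Fbb2: an octave up reaches F, and 12 semitones makes it Fbb3.

A4 G5 Gb4 Gbb4 E3 Cb3 C#4 Fbb3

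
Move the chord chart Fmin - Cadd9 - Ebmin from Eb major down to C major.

Eb major down to C major is a minor third; each chord root moves by that interval while the quality stays the same.
Fmin: root F down a minor third → D, giving Dmin.
Cadd9: root C down a minor third → A, giving Aadd9.
Ebmin: root Eb down a minor third → C, giving Cmin.

Dmin Aadd9 Cmin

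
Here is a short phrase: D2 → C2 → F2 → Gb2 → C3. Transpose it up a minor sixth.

Bb2 Ab2 Db3 Ebb3 Ab3

D2 to Bb2
C2 to Ab2
F2 to Db3
Gb2 to Ebb3
C3 to Ab3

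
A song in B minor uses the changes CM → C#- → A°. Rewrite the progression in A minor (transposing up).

BbM B- G°

B minor up to A minor is a minor seventh; each chord root moves by that interval while the quality stays the same.
CM: root C up a minor seventh → Bb, giving BbM.
C#-: root C# up a minor seventh → B, giving B-.
A°: root A up a minor seventh → G, giving G°.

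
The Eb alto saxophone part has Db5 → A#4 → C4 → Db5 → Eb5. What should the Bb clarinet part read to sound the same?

Gb4 D#4 F3 Gb4 Ab4

First find concert pitch: the Eb alto saxophone sounds a major sixth below written, so Db5 A#4 C4 Db5 Eb5 sounds Fb4 C#4 Eb3 Fb4 Gb4.
Then write for Bb clarinet: it sounds a major second below written, so the part must be a major second above concert.
Fb4 → Gb4
C#4 → D#4
Eb3 → F3
Fb4 → Gb4
Gb4 → Ab4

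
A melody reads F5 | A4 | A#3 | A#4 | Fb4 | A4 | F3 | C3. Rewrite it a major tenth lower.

F5 to Db4
A4 to F3
A#3 to F#2
A#4 to F#3
Fb4 to Dbb3
A4 to F3
F3 to Db2
C3 to Ab1

Db4 F3 F#2 F#3 Dbb3 F3 Db2 Ab1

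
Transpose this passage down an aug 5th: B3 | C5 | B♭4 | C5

Eb3 Fb4 Ebb4 Fb4

An augmented fifth down from B3 gives Eb3.
An augmented fifth down from C5 gives Fb4.
Bb4 down an augmented fifth is Ebb4.
C5: a fifth down reaches F, and 8 semitones makes it Fb4.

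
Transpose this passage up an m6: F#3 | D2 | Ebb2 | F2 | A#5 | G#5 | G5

D4 Bb2 Cbb3 Db3 F#6 E6 Eb6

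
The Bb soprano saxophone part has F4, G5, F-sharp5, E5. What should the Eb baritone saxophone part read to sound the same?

First find concert pitch: the Bb soprano saxophone sounds a major second below written, so F4 G5 F-sharp5 E5 sounds Eb4 F5 E5 D5.
Then write for Eb baritone saxophone: it sounds a major thirteenth below written, so the part must be a major thirteenth above concert.
Eb4 → C6
F5 → D7
E5 → C#7
D5 → B6

C6 D7 C#7 B6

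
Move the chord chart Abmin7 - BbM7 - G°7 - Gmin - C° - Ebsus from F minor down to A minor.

F minor down to A minor is a minor sixth; each chord root moves by that interval while the quality stays the same.
Abmin7: root Ab down a minor sixth → C, giving Cmin7.
BbM7: root Bb down a minor sixth → D, giving DM7.
G°7: root G down a minor sixth → B, giving B°7.
Gmin: root G down a minor sixth → B, giving Bmin.
C°: root C down a minor sixth → E, giving E°.
Ebsus: root Eb down a minor sixth → G, giving Gsus.

Cmin7 DM7 B°7 Bmin E° Gsus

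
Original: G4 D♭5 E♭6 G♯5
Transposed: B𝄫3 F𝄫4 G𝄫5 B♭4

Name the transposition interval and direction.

down an augmented sixth

From G4 to Bbb3 is 6 letter names — a sixth of some quality.
Bbb3 to G4 is 10 semitones, which makes it an augmented sixth; the second version is lower, so the direction is down.
Checking another pair — G#5 → Bb4 — gives the same interval.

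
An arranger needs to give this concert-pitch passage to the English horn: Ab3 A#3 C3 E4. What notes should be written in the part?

Eb4 E#4 G3 B4

Written C4 sounds as F3 on the English horn, so concert pitches are written a perfect fifth up.
Ab3 to Eb4
A#3 to E#4
C3 to G3
E4 to B4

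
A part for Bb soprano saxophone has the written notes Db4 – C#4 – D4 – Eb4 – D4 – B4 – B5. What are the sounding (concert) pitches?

Cb4 B3 C4 Db4 C4 A4 A5

Written C4 on the Bb soprano saxophone sounds as Bb3, a major second lower; apply that shift to every note.
Db4 becomes Cb4
C#4 becomes B3
D4 becomes C4
Eb4 becomes Db4
D4 becomes C4
B4 becomes A4
B5 becomes A5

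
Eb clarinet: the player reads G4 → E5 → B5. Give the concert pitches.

Bb4 G5 D6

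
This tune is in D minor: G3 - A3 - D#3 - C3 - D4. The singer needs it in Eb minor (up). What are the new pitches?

From D up to Eb is a minor second; apply that to each pitch.
G3 -> Ab3
A3 -> Bb3
D#3 -> E3
C3 -> Db3
D4 -> Eb4

Ab3 Bb3 E3 Db3 Eb4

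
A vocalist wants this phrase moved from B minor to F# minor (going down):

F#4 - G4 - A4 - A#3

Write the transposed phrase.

From B down to F# is a perfect fourth; apply that to each pitch.
F#4 to C#4
G4 to D4
A4 to E4
A#3 to E#3

C#4 D4 E4 E#3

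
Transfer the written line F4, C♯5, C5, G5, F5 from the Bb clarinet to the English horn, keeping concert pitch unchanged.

First find concert pitch: the Bb clarinet sounds a major second below written, so F4 C♯5 C5 G5 F5 sounds Eb4 B4 Bb4 F5 Eb5.
Then write for English horn: it sounds a perfect fifth below written, so the part must be a perfect fifth above concert.
Eb4 → Bb4
B4 → F#5
Bb4 → F5
F5 → C6
Eb5 → Bb5

Bb4 F#5 F5 C6 Bb5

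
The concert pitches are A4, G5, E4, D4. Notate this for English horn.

E5 D6 B4 A4

Written C4 sounds as F3 on the English horn, so concert pitches are written a perfect fifth up.
A4 becomes E5
G5 becomes D6
E4 becomes B4
D4 becomes A4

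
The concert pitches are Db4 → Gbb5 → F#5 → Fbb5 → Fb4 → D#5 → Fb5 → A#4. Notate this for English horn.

Ab4 Dbb6 C#6 Cbb6 Cb5 A#5 Cb6 E#5

Written C4 sounds as F3 on the English horn, so concert pitches are written a perfect fifth up.
Db4 -> Ab4
Gbb5 -> Dbb6
F#5 -> C#6
Fbb5 -> Cbb6
Fb4 -> Cb5
D#5 -> A#5
Fb5 -> Cb6
A#4 -> E#5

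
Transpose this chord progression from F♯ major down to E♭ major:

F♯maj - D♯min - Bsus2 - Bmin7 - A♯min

Ebmaj Cmin Absus2 Abmin7 Gmin

F♯ major down to E♭ major is an augmented second; each chord root moves by that interval while the quality stays the same.
F♯maj: root F♯ down an augmented second → Eb, giving Ebmaj.
D♯min: root D♯ down an augmented second → C, giving Cmin.
Bsus2: root B down an augmented second → Ab, giving Absus2.
Bmin7: root B down an augmented second → Ab, giving Abmin7.
A♯min: root A♯ down an augmented second → G, giving Gmin.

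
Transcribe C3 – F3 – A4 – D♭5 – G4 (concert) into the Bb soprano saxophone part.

D3 G3 B4 Eb5 A4

The Bb soprano saxophone sounds a major second below written, so the written part must be a major second above concert — transpose each note up.
C3 gives D3
F3 gives G3
A4 gives B4
Db5 gives Eb5
G4 gives A4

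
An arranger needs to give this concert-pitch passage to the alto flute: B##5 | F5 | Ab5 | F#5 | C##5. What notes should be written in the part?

E##6 Bb5 Db6 B5 F##5

Written C4 sounds as G3 on the alto flute, so concert pitches are written a perfect fourth up.
B##5 becomes E##6
F5 becomes Bb5
Ab5 becomes Db6
F#5 becomes B5
C##5 becomes F##5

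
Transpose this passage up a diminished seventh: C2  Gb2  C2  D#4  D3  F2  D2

Bbb2 Fbb3 Bbb2 C5 Cb4 Ebb3 Cb3

C2 -> Bbb2
Gb2 -> Fbb3
C2 -> Bbb2
D#4 -> C5
D3 -> Cb4
F2 -> Ebb3
D2 -> Cb3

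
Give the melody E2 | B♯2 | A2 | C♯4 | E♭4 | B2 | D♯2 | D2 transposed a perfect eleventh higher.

E2 up a perfect eleventh is A3.
B#2 up a perfect eleventh is E#4.
A2: an eleventh up reaches D, and 17 semitones makes it D4.
C#4: an eleventh up reaches F, and 17 semitones makes it F#5.
Eb4: an eleventh up reaches A, and 17 semitones makes it Ab5.
B2 up a perfect eleventh is E4.
D#2 up a perfect eleventh is G#3.
D2 up a perfect eleventh is G3.

A3 E#4 D4 F#5 Ab5 E4 G#3 G3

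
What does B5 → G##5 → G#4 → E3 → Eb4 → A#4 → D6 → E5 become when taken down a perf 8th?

B4 G##4 G#3 E2 Eb3 A#3 D5 E4

B5 becomes B4
G##5 becomes G##4
G#4 becomes G#3
E3 becomes E2
Eb4 becomes Eb3
A#4 becomes A#3
D6 becomes D5
E5 becomes E4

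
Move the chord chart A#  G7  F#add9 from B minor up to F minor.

E Db7 Cadd9

B minor up to F minor is a diminished fifth; each chord root moves by that interval while the quality stays the same.
A#: root A# up a diminished fifth → E, giving E.
G7: root G up a diminished fifth → Db, giving Db7.
F#add9: root F# up a diminished fifth → C, giving Cadd9.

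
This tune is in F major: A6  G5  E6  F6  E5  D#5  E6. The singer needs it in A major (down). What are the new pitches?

C#6 B4 G#5 A5 G#4 F##4 G#5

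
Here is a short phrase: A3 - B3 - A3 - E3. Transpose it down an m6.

C#3 D#3 C#3 G#2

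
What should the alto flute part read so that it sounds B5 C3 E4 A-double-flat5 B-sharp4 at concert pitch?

E6 F3 A4 Dbb6 E#5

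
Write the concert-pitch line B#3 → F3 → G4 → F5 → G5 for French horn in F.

F##4 C4 D5 C6 D6

Written C4 sounds as F3 on the French horn in F, so concert pitches are written a perfect fifth up.
B#3 becomes F##4
F3 becomes C4
G4 becomes D5
F5 becomes C6
G5 becomes D6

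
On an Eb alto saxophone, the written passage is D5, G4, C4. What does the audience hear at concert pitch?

F4 Bb3 Eb3

The Eb alto saxophone sounds a major sixth below written, so transpose each written note down a major sixth.
D5 → F4
G4 → Bb3
C4 → Eb3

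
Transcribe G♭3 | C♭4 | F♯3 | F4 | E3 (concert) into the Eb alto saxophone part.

Eb4 Ab4 D#4 D5 C#4

Written C4 sounds as Eb3 on the Eb alto saxophone, so concert pitches are written a major sixth up.
Gb3 to Eb4
Cb4 to Ab4
F#3 to D#4
F4 to D5
E3 to C#4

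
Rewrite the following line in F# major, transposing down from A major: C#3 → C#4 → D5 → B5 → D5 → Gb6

A#2 A#3 B4 G#5 B4 Eb6

From A down to F# is a minor third; apply that to each pitch.
C#3 becomes A#2
C#4 becomes A#3
D5 becomes B4
B5 becomes G#5
D5 becomes B4
Gb6 becomes Eb6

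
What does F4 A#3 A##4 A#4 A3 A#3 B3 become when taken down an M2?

Eb4 G#3 G##4 G#4 G3 G#3 A3

F4: a second down reaches E, and 2 semitones makes it Eb4.
A#3 down a major second is G#3.
A major second down from A##4 gives G##4.
A#4 down a major second is G#4.
A3 down a major second is G3.
A#3: a second down reaches G, and 2 semitones makes it G#3.
B3 down a major second is A3.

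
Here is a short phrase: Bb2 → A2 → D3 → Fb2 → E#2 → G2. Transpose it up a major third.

D3 C#3 F#3 Ab2 G##2 B2

A major third up from Bb2 gives D3.
A major third up from A2 gives C#3.
A major third up from D3 gives F#3.
Fb2 up a major third is Ab2.
E#2 up a major third is G##2.
A major third up from G2 gives B2.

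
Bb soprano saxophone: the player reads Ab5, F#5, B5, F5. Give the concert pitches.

Gb5 E5 A5 Eb5

Written C4 on the Bb soprano saxophone sounds as Bb3, a major second lower; apply that shift to every note.
Ab5 becomes Gb5
F#5 becomes E5
B5 becomes A5
F5 becomes Eb5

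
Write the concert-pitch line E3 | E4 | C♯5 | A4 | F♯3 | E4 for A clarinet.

G3 G4 E5 C5 A3 G4

The A clarinet sounds a minor third below written, so the written part must be a minor third above concert — transpose each note up.
E3 becomes G3
E4 becomes G4
C#5 becomes E5
A4 becomes C5
F#3 becomes A3
E4 becomes G4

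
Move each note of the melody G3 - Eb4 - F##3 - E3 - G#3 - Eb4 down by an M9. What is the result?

A major ninth down from G3 gives F2.
Eb4 down a major ninth is Db3.
F##3: a ninth down reaches E, and 14 semitones makes it E#2.
A major ninth down from E3 gives D2.
G#3: a ninth down reaches F, and 14 semitones makes it F#2.
Eb4: a ninth down reaches D, and 14 semitones makes it Db3.

F2 Db3 E#2 D2 F#2 Db3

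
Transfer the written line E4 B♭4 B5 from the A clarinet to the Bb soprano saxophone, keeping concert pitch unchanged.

D#4 A4 A#5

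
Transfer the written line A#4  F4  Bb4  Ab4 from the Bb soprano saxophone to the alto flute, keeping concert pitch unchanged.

First find concert pitch: the Bb soprano saxophone sounds a major second below written, so A#4 F4 Bb4 Ab4 sounds G#4 Eb4 Ab4 Gb4.
Then write for alto flute: it sounds a perfect fourth below written, so the part must be a perfect fourth above concert.
G#4 → C#5
Eb4 → Ab4
Ab4 → Db5
Gb4 → Cb5

C#5 Ab4 Db5 Cb5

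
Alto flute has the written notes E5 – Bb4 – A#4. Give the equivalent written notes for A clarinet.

D5 Ab4 G#4

First find concert pitch: the alto flute sounds a perfect fourth below written, so E5 Bb4 A#4 sounds B4 F4 E#4.
Then write for A clarinet: it sounds a minor third below written, so the part must be a minor third above concert.
B4 → D5
F4 → Ab4
E#4 → G#4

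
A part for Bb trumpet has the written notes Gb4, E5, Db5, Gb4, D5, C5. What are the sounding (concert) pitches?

The Bb trumpet sounds a major second below written, so transpose each written note down a major second.
Gb4 becomes Fb4
E5 becomes D5
Db5 becomes Cb5
Gb4 becomes Fb4
D5 becomes C5
C5 becomes Bb4

Fb4 D5 Cb5 Fb4 C5 Bb4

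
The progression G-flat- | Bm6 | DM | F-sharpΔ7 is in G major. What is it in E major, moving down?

G major down to E major is a minor third; each chord root moves by that interval while the quality stays the same.
G-flat-: root G-flat down a minor third → Eb, giving Eb-.
Bm6: root B down a minor third → G#, giving G#m6.
DM: root D down a minor third → B, giving BM.
F-sharpΔ7: root F-sharp down a minor third → D#, giving D#Δ7.

Eb- G#m6 BM D#Δ7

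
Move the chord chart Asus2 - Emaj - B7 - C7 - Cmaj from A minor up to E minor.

Esus2 Bmaj F#7 G7 Gmaj

A minor up to E minor is a perfect fifth; each chord root moves by that interval while the quality stays the same.
Asus2: root A up a perfect fifth → E, giving Esus2.
Emaj: root E up a perfect fifth → B, giving Bmaj.
B7: root B up a perfect fifth → F#, giving F#7.
C7: root C up a perfect fifth → G, giving G7.
Cmaj: root C up a perfect fifth → G, giving Gmaj.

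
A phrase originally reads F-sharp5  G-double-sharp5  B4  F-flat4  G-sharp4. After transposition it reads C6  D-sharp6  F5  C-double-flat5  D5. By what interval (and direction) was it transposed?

up a diminished fifth

From F#5 to C6 is 5 letter names — a fifth of some quality.
F#5 to C6 is 6 semitones, which makes it a diminished fifth; the second version is higher, so the direction is up.
Checking another pair — G#4 → D5 — gives the same interval.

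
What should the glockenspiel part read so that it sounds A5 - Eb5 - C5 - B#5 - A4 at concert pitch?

Written C4 sounds as C6 on the glockenspiel, so concert pitches are written a perfect fifteenth down.
A5 -> A3
Eb5 -> Eb3
C5 -> C3
B#5 -> B#3
A4 -> A2

A3 Eb3 C3 B#3 A2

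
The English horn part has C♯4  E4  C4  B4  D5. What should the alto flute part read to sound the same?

B3 D4 Bb3 A4 C5

First find concert pitch: the English horn sounds a perfect fifth below written, so C♯4 E4 C4 B4 D5 sounds F#3 A3 F3 E4 G4.
Then write for alto flute: it sounds a perfect fourth below written, so the part must be a perfect fourth above concert.
F#3 → B3
A3 → D4
F3 → Bb3
E4 → A4
G4 → C5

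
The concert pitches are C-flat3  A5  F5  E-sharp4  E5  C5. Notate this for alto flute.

Fb3 D6 Bb5 A#4 A5 F5

The alto flute sounds a perfect fourth below written, so the written part must be a perfect fourth above concert — transpose each note up.
Cb3 -> Fb3
A5 -> D6
F5 -> Bb5
E#4 -> A#4
E5 -> A5
C5 -> F5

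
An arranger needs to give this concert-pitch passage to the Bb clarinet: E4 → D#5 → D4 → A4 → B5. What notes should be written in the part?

F#4 E#5 E4 B4 C#6

The Bb clarinet sounds a major second below written, so the written part must be a major second above concert — transpose each note up.
E4 to F#4
D#5 to E#5
D4 to E4
A4 to B4
B5 to C#6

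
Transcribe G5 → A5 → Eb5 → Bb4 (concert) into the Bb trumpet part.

A5 B5 F5 C5

Written C4 sounds as Bb3 on the Bb trumpet, so concert pitches are written a major second up.
G5 gives A5
A5 gives B5
Eb5 gives F5
Bb4 gives C5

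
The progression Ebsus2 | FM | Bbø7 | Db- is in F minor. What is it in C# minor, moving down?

Bsus2 C#M F#ø7 A-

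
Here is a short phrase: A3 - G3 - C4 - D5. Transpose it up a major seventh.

G#4 F#4 B4 C#6

A3 → G#4
G3 → F#4
C4 → B4
D5 → C#6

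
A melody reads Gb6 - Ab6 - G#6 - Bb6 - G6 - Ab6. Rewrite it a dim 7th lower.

Gb6 -> A5
Ab6 -> B5
G#6 -> A##5
Bb6 -> C#6
G6 -> A#5
Ab6 -> B5

A5 B5 A##5 C#6 A#5 B5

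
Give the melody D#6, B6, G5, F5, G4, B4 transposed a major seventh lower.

E5 C6 Ab4 Gb4 Ab3 C4

D#6 -> E5
B6 -> C6
G5 -> Ab4
F5 -> Gb4
G4 -> Ab3
B4 -> C4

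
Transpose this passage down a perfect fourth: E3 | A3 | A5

B2 E3 E5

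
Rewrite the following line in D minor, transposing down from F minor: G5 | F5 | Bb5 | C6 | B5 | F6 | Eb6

E5 D5 G5 A5 G#5 D6 C6

F minor to D minor down is a minor third, so every note moves down by that interval.
G5 -> E5
F5 -> D5
Bb5 -> G5
C6 -> A5
B5 -> G#5
F6 -> D6
Eb6 -> C6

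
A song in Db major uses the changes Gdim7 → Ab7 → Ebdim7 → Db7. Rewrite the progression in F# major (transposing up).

Db major up to F# major is an augmented third; each chord root moves by that interval while the quality stays the same.
Gdim7: root G up an augmented third → B#, giving B#dim7.
Ab7: root Ab up an augmented third → C#, giving C#7.
Ebdim7: root Eb up an augmented third → G#, giving G#dim7.
Db7: root Db up an augmented third → F#, giving F#7.

B#dim7 C#7 G#dim7 F#7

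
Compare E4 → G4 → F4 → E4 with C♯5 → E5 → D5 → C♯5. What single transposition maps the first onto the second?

From E4 to C#5 is 6 letter names — a sixth of some quality.
E4 to C#5 is 9 semitones, which makes it a major sixth; the second version is higher, so the direction is up.
Checking another pair — E4 → C#5 — gives the same interval.

up a major sixth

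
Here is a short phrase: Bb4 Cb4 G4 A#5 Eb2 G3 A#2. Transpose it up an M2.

C5 Db4 A4 B#5 F2 A3 B#2

Bb4: a second up reaches C, and 2 semitones makes it C5.
Cb4 up a major second is Db4.
G4 up a major second is A4.
A#5: a second up reaches B, and 2 semitones makes it B#5.
Eb2 up a major second is F2.
G3: a second up reaches A, and 2 semitones makes it A3.
A major second up from A#2 gives B#2.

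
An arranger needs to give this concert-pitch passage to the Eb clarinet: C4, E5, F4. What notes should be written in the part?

Written C4 sounds as Eb4 on the Eb clarinet, so concert pitches are written a minor third down.
C4 becomes A3
E5 becomes C#5
F4 becomes D4

A3 C#5 D4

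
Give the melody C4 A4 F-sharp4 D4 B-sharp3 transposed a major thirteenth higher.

A5 F#6 D#6 B5 G##5

A major thirteenth up from C4 gives A5.
A major thirteenth up from A4 gives F#6.
F#4 up a major thirteenth is D#6.
D4: a thirteenth up reaches B, and 21 semitones makes it B5.
A major thirteenth up from B#3 gives G##5.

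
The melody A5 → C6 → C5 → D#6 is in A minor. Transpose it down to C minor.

C5 Eb5 Eb4 F#5

A minor to C minor down is a major sixth, so every note moves down by that interval.
A5 becomes C5
C6 becomes Eb5
C5 becomes Eb4
D#6 becomes F#5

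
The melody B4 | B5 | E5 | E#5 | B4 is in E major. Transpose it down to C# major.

E major to C# major down is a minor third, so every note moves down by that interval.
B4 becomes G#4
B5 becomes G#5
E5 becomes C#5
E#5 becomes C##5
B4 becomes G#4

G#4 G#5 C#5 C##5 G#4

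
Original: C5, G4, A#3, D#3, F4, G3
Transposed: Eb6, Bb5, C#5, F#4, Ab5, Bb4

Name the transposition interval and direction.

From C5 to Eb6 is 10 letter names — a tenth of some quality.
C5 to Eb6 is 15 semitones, which makes it a minor tenth; the second version is higher, so the direction is up.
Checking another pair — G3 → Bb4 — gives the same interval.

up a minor tenth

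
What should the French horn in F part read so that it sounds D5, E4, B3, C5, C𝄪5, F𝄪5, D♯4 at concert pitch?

A5 B4 F#4 G5 G##5 C##6 A#4

Written C4 sounds as F3 on the French horn in F, so concert pitches are written a perfect fifth up.
D5 becomes A5
E4 becomes B4
B3 becomes F#4
C5 becomes G5
C##5 becomes G##5
F##5 becomes C##6
D#4 becomes A#4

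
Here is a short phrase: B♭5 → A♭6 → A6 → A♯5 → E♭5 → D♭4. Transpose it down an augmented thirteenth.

Bb5 becomes Dbb4
Ab6 becomes Cbb5
A6 becomes Cb5
A#5 becomes C4
Eb5 becomes Gbb3
Db4 becomes Fbb2

Dbb4 Cbb5 Cb5 C4 Gbb3 Fbb2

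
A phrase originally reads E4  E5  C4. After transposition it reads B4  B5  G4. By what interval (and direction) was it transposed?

From E4 to B4 is 5 letter names — a fifth of some quality.
E4 to B4 is 7 semitones, which makes it a perfect fifth; the second version is higher, so the direction is up.
Checking another pair — C4 → G4 — gives the same interval.

up a perfect fifth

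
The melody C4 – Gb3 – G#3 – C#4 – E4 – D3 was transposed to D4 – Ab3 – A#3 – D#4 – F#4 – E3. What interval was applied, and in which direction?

up a major second

From C4 to D4 is 2 letter names — a second of some quality.
C4 to D4 is 2 semitones, which makes it a major second; the second version is higher, so the direction is up.
Checking another pair — D3 → E3 — gives the same interval.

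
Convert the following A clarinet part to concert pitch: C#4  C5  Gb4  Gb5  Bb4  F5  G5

A#3 A4 Eb4 Eb5 G4 D5 E5

Written C4 on the A clarinet sounds as A3, a minor third lower; apply that shift to every note.
C#4 gives A#3
C5 gives A4
Gb4 gives Eb4
Gb5 gives Eb5
Bb4 gives G4
F5 gives D5
G5 gives E5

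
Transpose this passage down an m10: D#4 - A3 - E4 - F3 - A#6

B#2 F#2 C#3 D2 F##5

A minor tenth down from D#4 gives B#2.
A minor tenth down from A3 gives F#2.
A minor tenth down from E4 gives C#3.
F3: a tenth down reaches D, and 15 semitones makes it D2.
A#6 down a minor tenth is F##5.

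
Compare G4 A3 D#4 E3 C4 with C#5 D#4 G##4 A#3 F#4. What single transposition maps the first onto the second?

Take the first pair: G4 → C#5. G to C spans 4 letter names, so the interval is some kind of fourth.
G4 to C#5 is 6 semitones, which makes it an augmented fourth; the second version is higher, so the direction is up.
Checking another pair — C4 → F#4 — gives the same interval.

up an augmented fourth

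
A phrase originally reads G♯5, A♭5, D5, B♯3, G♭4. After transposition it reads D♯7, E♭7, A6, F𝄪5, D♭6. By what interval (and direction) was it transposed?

up a perfect twelfth

Take the first pair: G#5 → D#7. G to D spans 12 letter names, so the interval is some kind of twelfth.
G#5 to D#7 is 19 semitones, which makes it a perfect twelfth; the second version is higher, so the direction is up.
Checking another pair — Gb4 → Db6 — gives the same interval.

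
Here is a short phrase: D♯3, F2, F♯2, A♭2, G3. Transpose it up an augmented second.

E##3 G#2 G##2 B2 A#3

An augmented second up from D#3 gives E##3.
F2 up an augmented second is G#2.
An augmented second up from F#2 gives G##2.
Ab2: a second up reaches B, and 3 semitones makes it B2.
An augmented second up from G3 gives A#3.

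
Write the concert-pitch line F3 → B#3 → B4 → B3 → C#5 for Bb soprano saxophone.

The Bb soprano saxophone sounds a major second below written, so the written part must be a major second above concert — transpose each note up.
F3 to G3
B#3 to C##4
B4 to C#5
B3 to C#4
C#5 to D#5

G3 C##4 C#5 C#4 D#5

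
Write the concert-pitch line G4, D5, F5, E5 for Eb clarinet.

The Eb clarinet sounds a minor third above written, so the written part must be a minor third below concert — transpose each note down.
G4 -> E4
D5 -> B4
F5 -> D5
E5 -> C#5

E4 B4 D5 C#5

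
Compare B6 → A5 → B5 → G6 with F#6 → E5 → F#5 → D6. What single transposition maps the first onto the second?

down a perfect fourth

From B6 to F#6 is 4 letter names — a fourth of some quality.
F#6 to B6 is 5 semitones, which makes it a perfect fourth; the second version is lower, so the direction is down.
Checking another pair — G6 → D6 — gives the same interval.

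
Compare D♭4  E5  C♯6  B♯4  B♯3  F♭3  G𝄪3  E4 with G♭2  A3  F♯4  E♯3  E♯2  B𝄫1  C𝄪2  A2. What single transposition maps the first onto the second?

down a perfect twelfth

Take the first pair: Db4 → Gb2. D to G spans 12 letter names, so the interval is some kind of twelfth.
Gb2 to Db4 is 19 semitones, which makes it a perfect twelfth; the second version is lower, so the direction is down.
Checking another pair — E4 → A2 — gives the same interval.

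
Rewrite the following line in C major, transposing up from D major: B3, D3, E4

A4 C4 D5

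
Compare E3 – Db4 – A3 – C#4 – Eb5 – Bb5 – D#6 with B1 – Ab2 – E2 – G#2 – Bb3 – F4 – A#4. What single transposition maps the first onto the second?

From E3 to B1 is 11 letter names — an eleventh of some quality.
B1 to E3 is 17 semitones, which makes it a perfect eleventh; the second version is lower, so the direction is down.
Checking another pair — D#6 → A#4 — gives the same interval.

down a perfect eleventh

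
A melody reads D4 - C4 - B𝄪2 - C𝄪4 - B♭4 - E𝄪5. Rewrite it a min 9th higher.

Eb5 Db5 C##4 D#5 Cb6 F##6

D4: a ninth up reaches E, and 13 semitones makes it Eb5.
A minor ninth up from C4 gives Db5.
A minor ninth up from B##2 gives C##4.
A minor ninth up from C##4 gives D#5.
Bb4: a ninth up reaches C, and 13 semitones makes it Cb6.
E##5 up a minor ninth is F##6.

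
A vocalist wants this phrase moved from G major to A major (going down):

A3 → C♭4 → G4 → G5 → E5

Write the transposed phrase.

From G down to A is a minor seventh; apply that to each pitch.
A3 becomes B2
Cb4 becomes Db3
G4 becomes A3
G5 becomes A4
E5 becomes F#4

B2 Db3 A3 A4 F#4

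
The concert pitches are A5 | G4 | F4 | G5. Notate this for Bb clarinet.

B5 A4 G4 A5

The Bb clarinet sounds a major second below written, so the written part must be a major second above concert — transpose each note up.
A5 becomes B5
G4 becomes A4
F4 becomes G4
G5 becomes A5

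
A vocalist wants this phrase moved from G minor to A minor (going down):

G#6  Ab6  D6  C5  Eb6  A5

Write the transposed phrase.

G minor to A minor down is a minor seventh, so every note moves down by that interval.
G#6 gives A#5
Ab6 gives Bb5
D6 gives E5
C5 gives D4
Eb6 gives F5
A5 gives B4

A#5 Bb5 E5 D4 F5 B4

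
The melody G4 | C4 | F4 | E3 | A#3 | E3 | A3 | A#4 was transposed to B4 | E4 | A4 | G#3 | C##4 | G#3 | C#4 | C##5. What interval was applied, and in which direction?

up a major third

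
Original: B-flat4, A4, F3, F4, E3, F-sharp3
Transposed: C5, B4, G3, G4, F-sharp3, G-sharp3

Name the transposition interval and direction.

From Bb4 to C5 is 2 letter names — a second of some quality.
Bb4 to C5 is 2 semitones, which makes it a major second; the second version is higher, so the direction is up.
Checking another pair — F#3 → G#3 — gives the same interval.

up a major second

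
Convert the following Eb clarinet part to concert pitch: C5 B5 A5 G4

Eb5 D6 C6 Bb4

Written C4 on the Eb clarinet sounds as Eb4, a minor third higher; apply that shift to every note.
C5 -> Eb5
B5 -> D6
A5 -> C6
G4 -> Bb4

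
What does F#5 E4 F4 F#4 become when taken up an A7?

E##6 D##5 E#5 E##5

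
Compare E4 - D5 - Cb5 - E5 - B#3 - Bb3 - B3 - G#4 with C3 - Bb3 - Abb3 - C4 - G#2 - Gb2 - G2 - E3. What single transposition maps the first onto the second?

down a major tenth

Take the first pair: E4 → C3. E to C spans 10 letter names, so the interval is some kind of tenth.
C3 to E4 is 16 semitones, which makes it a major tenth; the second version is lower, so the direction is down.
Checking another pair — G#4 → E3 — gives the same interval.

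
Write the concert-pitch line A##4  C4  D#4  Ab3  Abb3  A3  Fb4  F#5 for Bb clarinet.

B##4 D4 E#4 Bb3 Bbb3 B3 Gb4 G#5

Written C4 sounds as Bb3 on the Bb clarinet, so concert pitches are written a major second up.
A##4 becomes B##4
C4 becomes D4
D#4 becomes E#4
Ab3 becomes Bb3
Abb3 becomes Bbb3
A3 becomes B3
Fb4 becomes Gb4
F#5 becomes G#5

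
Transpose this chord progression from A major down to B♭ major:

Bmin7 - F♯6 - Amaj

A major down to B♭ major is a major seventh; each chord root moves by that interval while the quality stays the same.
Bmin7: root B down a major seventh → C, giving Cmin7.
F♯6: root F♯ down a major seventh → G, giving G6.
Amaj: root A down a major seventh → Bb, giving Bbmaj.

Cmin7 G6 Bbmaj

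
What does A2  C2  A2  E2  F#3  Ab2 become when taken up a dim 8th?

Ab3 Cb3 Ab3 Eb3 F4 Abb3

A2 gives Ab3
C2 gives Cb3
A2 gives Ab3
E2 gives Eb3
F#3 gives F4
Ab2 gives Abb3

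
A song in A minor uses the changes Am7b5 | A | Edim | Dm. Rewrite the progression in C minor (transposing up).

Cm7b5 C Gdim Fm

A minor up to C minor is a minor third; each chord root moves by that interval while the quality stays the same.
Am7b5: root A up a minor third → C, giving Cm7b5.
A: root A up a minor third → C, giving C.
Edim: root E up a minor third → G, giving Gdim.
Dm: root D up a minor third → F, giving Fm.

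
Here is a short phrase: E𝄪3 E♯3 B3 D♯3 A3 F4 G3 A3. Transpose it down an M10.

C##2 C#2 G2 B1 F2 Db3 Eb2 F2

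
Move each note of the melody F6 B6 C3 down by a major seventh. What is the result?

Gb5 C6 Db2

F6 → Gb5
B6 → C6
C3 → Db2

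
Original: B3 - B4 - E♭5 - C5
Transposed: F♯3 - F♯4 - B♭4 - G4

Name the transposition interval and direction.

From B3 to F#3 is 4 letter names — a fourth of some quality.
F#3 to B3 is 5 semitones, which makes it a perfect fourth; the second version is lower, so the direction is down.
Checking another pair — C5 → G4 — gives the same interval.

down a perfect fourth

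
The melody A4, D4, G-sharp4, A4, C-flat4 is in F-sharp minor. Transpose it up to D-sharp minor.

F-sharp minor to D-sharp minor up is a major sixth, so every note moves up by that interval.
A4 to F#5
D4 to B4
G#4 to E#5
A4 to F#5
Cb4 to Ab4

F#5 B4 E#5 F#5 Ab4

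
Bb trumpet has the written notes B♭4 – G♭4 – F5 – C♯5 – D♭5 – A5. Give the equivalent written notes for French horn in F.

Eb5 Cb5 Bb5 F#5 Gb5 D6

First find concert pitch: the Bb trumpet sounds a major second below written, so B♭4 G♭4 F5 C♯5 D♭5 A5 sounds Ab4 Fb4 Eb5 B4 Cb5 G5.
Then write for French horn in F: it sounds a perfect fifth below written, so the part must be a perfect fifth above concert.
Ab4 → Eb5
Fb4 → Cb5
Eb5 → Bb5
B4 → F#5
Cb5 → Gb5
G5 → D6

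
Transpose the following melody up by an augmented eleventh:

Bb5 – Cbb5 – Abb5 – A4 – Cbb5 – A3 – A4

Bb5 -> E7
Cbb5 -> Fb6
Abb5 -> Db7
A4 -> D#6
Cbb5 -> Fb6
A3 -> D#5
A4 -> D#6

E7 Fb6 Db7 D#6 Fb6 D#5 D#6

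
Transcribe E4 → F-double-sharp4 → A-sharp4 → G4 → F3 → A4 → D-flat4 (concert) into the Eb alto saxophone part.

C#5 D##5 F##5 E5 D4 F#5 Bb4

The Eb alto saxophone sounds a major sixth below written, so the written part must be a major sixth above concert — transpose each note up.
E4 gives C#5
F##4 gives D##5
A#4 gives F##5
G4 gives E5
F3 gives D4
A4 gives F#5
Db4 gives Bb4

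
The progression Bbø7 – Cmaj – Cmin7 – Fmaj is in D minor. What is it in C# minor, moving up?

Aø7 Bmaj Bmin7 Emaj

D minor up to C# minor is a major seventh; each chord root moves by that interval while the quality stays the same.
Bbø7: root Bb up a major seventh → A, giving Aø7.
Cmaj: root C up a major seventh → B, giving Bmaj.
Cmin7: root C up a major seventh → B, giving Bmin7.
Fmaj: root F up a major seventh → E, giving Emaj.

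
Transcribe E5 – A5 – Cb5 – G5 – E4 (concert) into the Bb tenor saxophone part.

Written C4 sounds as Bb2 on the Bb tenor saxophone, so concert pitches are written a major ninth up.
E5 → F#6
A5 → B6
Cb5 → Db6
G5 → A6
E4 → F#5

F#6 B6 Db6 A6 F#5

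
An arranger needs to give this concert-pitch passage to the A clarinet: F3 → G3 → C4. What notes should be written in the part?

The A clarinet sounds a minor third below written, so the written part must be a minor third above concert — transpose each note up.
F3 becomes Ab3
G3 becomes Bb3
C4 becomes Eb4

Ab3 Bb3 Eb4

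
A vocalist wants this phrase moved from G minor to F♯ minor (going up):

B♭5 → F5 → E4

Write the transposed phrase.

A6 E6 D#5

G minor to F♯ minor up is a major seventh, so every note moves up by that interval.
Bb5 -> A6
F5 -> E6
E4 -> D#5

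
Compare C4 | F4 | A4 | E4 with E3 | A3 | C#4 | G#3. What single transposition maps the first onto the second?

From C4 to E3 is 6 letter names — a sixth of some quality.
E3 to C4 is 8 semitones, which makes it a minor sixth; the second version is lower, so the direction is down.
Checking another pair — E4 → G#3 — gives the same interval.

down a minor sixth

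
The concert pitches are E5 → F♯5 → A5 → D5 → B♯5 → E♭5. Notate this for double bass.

E6 F#6 A6 D6 B#6 Eb6

The double bass sounds a perfect octave below written, so the written part must be a perfect octave above concert — transpose each note up.
E5 to E6
F#5 to F#6
A5 to A6
D5 to D6
B#5 to B#6
Eb5 to Eb6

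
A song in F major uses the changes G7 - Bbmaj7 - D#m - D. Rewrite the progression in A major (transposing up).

B7 Dmaj7 F##m F#

F major up to A major is a major third; each chord root moves by that interval while the quality stays the same.
G7: root G up a major third → B, giving B7.
Bbmaj7: root Bb up a major third → D, giving Dmaj7.
D#m: root D# up a major third → F##, giving F##m.
D: root D up a major third → F#, giving F#.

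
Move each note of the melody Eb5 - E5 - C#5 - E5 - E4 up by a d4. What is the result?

Abb5 Ab5 F5 Ab5 Ab4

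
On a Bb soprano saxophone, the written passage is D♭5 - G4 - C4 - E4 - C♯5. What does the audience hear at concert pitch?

The Bb soprano saxophone sounds a major second below written, so transpose each written note down a major second.
Db5 to Cb5
G4 to F4
C4 to Bb3
E4 to D4
C#5 to B4

Cb5 F4 Bb3 D4 B4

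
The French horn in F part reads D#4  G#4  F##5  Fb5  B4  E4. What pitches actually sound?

Written C4 on the French horn in F sounds as F3, a perfect fifth lower; apply that shift to every note.
D#4 -> G#3
G#4 -> C#4
F##5 -> B#4
Fb5 -> Bbb4
B4 -> E4
E4 -> A3

G#3 C#4 B#4 Bbb4 E4 A3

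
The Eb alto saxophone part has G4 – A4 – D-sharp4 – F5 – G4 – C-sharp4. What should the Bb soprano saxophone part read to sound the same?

C4 D4 G#3 Bb4 C4 F#3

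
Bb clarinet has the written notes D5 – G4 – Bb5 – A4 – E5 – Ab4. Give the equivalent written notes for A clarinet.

Eb5 Ab4 Cb6 Bb4 F5 Bbb4

First find concert pitch: the Bb clarinet sounds a major second below written, so D5 G4 Bb5 A4 E5 Ab4 sounds C5 F4 Ab5 G4 D5 Gb4.
Then write for A clarinet: it sounds a minor third below written, so the part must be a minor third above concert.
C5 → Eb5
F4 → Ab4
Ab5 → Cb6
G4 → Bb4
D5 → F5
Gb4 → Bbb4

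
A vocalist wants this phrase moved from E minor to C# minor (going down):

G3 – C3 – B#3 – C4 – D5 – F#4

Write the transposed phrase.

E3 A2 G##3 A3 B4 D#4

E minor to C# minor down is a minor third, so every note moves down by that interval.
G3 → E3
C3 → A2
B#3 → G##3
C4 → A3
D5 → B4
F#4 → D#4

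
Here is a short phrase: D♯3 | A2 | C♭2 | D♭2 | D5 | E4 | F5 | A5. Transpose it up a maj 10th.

F##4 C#4 Eb3 F3 F#6 G#5 A6 C#7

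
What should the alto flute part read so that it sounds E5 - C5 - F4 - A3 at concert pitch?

Written C4 sounds as G3 on the alto flute, so concert pitches are written a perfect fourth up.
E5 gives A5
C5 gives F5
F4 gives Bb4
A3 gives D4

A5 F5 Bb4 D4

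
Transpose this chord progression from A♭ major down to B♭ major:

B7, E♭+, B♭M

C#7 F+ CM

A♭ major down to B♭ major is a minor seventh; each chord root moves by that interval while the quality stays the same.
B7: root B down a minor seventh → C#, giving C#7.
E♭+: root E♭ down a minor seventh → F, giving F+.
B♭M: root B♭ down a minor seventh → C, giving CM.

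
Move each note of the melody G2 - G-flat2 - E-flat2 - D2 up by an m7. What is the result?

A minor seventh up from G2 gives F3.
Gb2: a seventh up reaches F, and 10 semitones makes it Fb3.
Eb2: a seventh up reaches D, and 10 semitones makes it Db3.
A minor seventh up from D2 gives C3.

F3 Fb3 Db3 C3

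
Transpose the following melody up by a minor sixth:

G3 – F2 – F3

G3 to Eb4
F2 to Db3
F3 to Db4

Eb4 Db3 Db4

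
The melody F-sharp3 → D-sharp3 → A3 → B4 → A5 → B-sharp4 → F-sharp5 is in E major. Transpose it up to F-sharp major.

E major to F-sharp major up is a major second, so every note moves up by that interval.
F#3 to G#3
D#3 to E#3
A3 to B3
B4 to C#5
A5 to B5
B#4 to C##5
F#5 to G#5

G#3 E#3 B3 C#5 B5 C##5 G#5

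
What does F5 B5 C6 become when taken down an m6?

F5 → A4
B5 → D#5
C6 → E5

A4 D#5 E5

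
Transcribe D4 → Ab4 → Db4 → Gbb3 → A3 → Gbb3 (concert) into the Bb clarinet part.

E4 Bb4 Eb4 Abb3 B3 Abb3

Written C4 sounds as Bb3 on the Bb clarinet, so concert pitches are written a major second up.
D4 to E4
Ab4 to Bb4
Db4 to Eb4
Gbb3 to Abb3
A3 to B3
Gbb3 to Abb3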